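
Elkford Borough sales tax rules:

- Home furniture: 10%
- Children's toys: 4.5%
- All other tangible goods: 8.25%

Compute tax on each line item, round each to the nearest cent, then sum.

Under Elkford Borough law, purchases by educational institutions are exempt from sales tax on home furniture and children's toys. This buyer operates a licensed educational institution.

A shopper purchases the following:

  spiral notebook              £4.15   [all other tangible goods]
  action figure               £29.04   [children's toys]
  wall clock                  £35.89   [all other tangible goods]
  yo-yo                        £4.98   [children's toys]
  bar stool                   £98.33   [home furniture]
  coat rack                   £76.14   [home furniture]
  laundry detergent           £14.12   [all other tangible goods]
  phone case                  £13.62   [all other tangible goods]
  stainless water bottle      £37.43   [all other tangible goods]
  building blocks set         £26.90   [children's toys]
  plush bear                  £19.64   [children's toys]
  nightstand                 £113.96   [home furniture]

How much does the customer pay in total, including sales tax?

Spiral notebook £4.15: all other tangible goods → 8.25% → £0.34
Action figure £29.04: children's toys, buyer-exempt → 0% → £0.00
Wall clock £35.89: all other tangible goods → 8.25% → £2.96
Yo-yo £4.98: children's toys, buyer-exempt → 0% → £0.00
Bar stool £98.33: home furniture, buyer-exempt → 0% → £0.00
Coat rack £76.14: home furniture, buyer-exempt → 0% → £0.00
Laundry detergent £14.12: all other tangible goods → 8.25% → £1.16
Phone case £13.62: all other tangible goods → 8.25% → £1.12
Stainless water bottle £37.43: all other tangible goods → 8.25% → £3.09
Building blocks set £26.90: children's toys, buyer-exempt → 0% → £0.00
Plush bear £19.64: children's toys, buyer-exempt → 0% → £0.00
Nightstand £113.96: home furniture, buyer-exempt → 0% → £0.00
Subtotal = £474.20; tax = £8.67; total due = £482.87

£482.87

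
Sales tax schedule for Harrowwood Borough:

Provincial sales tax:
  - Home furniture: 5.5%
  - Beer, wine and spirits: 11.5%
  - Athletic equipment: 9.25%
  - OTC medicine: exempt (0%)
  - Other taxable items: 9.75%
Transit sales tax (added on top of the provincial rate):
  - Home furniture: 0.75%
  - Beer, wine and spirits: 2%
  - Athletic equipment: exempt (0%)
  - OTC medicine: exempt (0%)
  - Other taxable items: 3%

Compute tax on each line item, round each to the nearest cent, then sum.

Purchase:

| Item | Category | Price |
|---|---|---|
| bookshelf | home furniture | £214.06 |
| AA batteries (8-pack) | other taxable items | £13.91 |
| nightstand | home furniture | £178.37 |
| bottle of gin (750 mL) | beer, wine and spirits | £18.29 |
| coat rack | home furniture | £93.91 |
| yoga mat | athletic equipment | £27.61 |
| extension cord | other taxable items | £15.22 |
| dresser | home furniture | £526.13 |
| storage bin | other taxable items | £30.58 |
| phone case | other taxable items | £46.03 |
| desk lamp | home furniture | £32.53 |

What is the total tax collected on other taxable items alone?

AA batteries (8-pack) £13.91: other taxable items → 9.75% + 3% transit = 12.75% → £1.77
Extension cord £15.22: other taxable items → 9.75% + 3% transit = 12.75% → £1.94
Storage bin £30.58: other taxable items → 9.75% + 3% transit = 12.75% → £3.90
Phone case £46.03: other taxable items → 9.75% + 3% transit = 12.75% → £5.87
Tax on other taxable items = £1.77 + £1.94 + £3.90 + £5.87 = £13.48

£13.48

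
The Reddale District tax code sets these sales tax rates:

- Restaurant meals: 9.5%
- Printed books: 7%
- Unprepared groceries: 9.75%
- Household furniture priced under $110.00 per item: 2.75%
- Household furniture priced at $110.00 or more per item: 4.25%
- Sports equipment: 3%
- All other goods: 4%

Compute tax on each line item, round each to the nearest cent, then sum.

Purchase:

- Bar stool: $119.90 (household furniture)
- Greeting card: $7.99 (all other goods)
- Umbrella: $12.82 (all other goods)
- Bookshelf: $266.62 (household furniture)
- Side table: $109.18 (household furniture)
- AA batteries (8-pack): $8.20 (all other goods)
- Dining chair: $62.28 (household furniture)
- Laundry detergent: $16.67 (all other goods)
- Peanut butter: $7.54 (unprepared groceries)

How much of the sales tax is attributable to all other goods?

Greeting card $7.99: all other goods → 4% → $0.32
Umbrella $12.82: all other goods → 4% → $0.51
AA batteries (8-pack) $8.20: all other goods → 4% → $0.33
Laundry detergent $16.67: all other goods → 4% → $0.67
Tax on all other goods = $0.32 + $0.51 + $0.33 + $0.67 = $1.83

$1.83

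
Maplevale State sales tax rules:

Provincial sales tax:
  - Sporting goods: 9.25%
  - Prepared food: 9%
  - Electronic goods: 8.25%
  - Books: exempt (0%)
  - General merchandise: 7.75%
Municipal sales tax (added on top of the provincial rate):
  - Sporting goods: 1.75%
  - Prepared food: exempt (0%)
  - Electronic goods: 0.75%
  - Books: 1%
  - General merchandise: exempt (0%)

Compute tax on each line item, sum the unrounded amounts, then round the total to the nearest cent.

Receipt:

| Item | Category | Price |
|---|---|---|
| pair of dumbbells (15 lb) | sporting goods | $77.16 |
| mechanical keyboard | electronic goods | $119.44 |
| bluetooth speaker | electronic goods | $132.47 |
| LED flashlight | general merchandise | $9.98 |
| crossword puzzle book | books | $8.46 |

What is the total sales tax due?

$32.02

Pair of dumbbells (15 lb) $77.16: sporting goods → 9.25% + 1.75% municipal = 11% → $8.4876
Mechanical keyboard $119.44: electronic goods → 8.25% + 0.75% municipal = 9% → $10.7496
Bluetooth speaker $132.47: electronic goods → 8.25% + 0.75% municipal = 9% → $11.9223
LED flashlight $9.98: general merchandise → 7.75% + 0% municipal = 7.75% → $0.77345
Crossword puzzle book $8.46: books → 0% + 1% municipal = 1% → $0.0846
Unrounded tax sum = $32.01755 → $32.02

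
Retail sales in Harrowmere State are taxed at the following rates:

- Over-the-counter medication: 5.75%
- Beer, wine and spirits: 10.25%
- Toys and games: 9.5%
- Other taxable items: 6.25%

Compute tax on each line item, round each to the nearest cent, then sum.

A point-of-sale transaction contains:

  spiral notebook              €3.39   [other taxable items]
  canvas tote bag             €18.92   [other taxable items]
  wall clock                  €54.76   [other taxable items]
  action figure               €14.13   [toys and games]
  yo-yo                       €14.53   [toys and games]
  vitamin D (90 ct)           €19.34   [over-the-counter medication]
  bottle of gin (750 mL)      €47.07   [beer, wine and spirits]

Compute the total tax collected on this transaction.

€13.46

Spiral notebook €3.39: other taxable items → 6.25% → €0.21
Canvas tote bag €18.92: other taxable items → 6.25% → €1.18
Wall clock €54.76: other taxable items → 6.25% → €3.42
Action figure €14.13: toys and games → 9.5% → €1.34
Yo-yo €14.53: toys and games → 9.5% → €1.38
Vitamin D (90 ct) €19.34: over-the-counter medication → 5.75% → €1.11
Bottle of gin (750 mL) €47.07: beer, wine and spirits → 10.25% → €4.82
Total tax = €0.21 + €1.18 + €3.42 + €1.34 + €1.38 + €1.11 + €4.82 = €13.46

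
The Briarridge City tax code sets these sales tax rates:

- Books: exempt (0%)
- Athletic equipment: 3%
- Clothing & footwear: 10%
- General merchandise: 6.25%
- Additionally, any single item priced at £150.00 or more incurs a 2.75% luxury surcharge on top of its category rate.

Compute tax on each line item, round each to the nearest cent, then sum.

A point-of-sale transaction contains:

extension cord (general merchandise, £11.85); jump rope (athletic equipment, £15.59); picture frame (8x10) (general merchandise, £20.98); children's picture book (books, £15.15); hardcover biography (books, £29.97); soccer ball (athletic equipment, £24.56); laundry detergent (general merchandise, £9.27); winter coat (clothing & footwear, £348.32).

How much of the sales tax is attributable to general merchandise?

Extension cord £11.85: general merchandise → 6.25% → £0.74
Picture frame (8x10) £20.98: general merchandise → 6.25% → £1.31
Laundry detergent £9.27: general merchandise → 6.25% → £0.58
Tax on general merchandise = £0.74 + £1.31 + £0.58 = £2.63

£2.63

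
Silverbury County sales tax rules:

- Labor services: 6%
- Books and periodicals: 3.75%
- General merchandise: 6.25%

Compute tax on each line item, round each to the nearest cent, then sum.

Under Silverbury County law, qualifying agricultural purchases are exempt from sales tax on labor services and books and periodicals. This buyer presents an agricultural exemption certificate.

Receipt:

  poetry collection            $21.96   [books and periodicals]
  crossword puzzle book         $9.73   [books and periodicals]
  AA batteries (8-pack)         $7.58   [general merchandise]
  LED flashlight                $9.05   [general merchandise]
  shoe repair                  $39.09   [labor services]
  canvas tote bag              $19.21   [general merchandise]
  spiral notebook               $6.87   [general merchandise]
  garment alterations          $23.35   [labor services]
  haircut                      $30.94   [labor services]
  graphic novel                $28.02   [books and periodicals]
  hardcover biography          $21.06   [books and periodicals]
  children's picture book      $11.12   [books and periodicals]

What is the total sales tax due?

$2.67

Poetry collection $21.96: books and periodicals, buyer-exempt → 0% → $0.00
Crossword puzzle book $9.73: books and periodicals, buyer-exempt → 0% → $0.00
AA batteries (8-pack) $7.58: general merchandise → 6.25% → $0.47
LED flashlight $9.05: general merchandise → 6.25% → $0.57
Shoe repair $39.09: labor services, buyer-exempt → 0% → $0.00
Canvas tote bag $19.21: general merchandise → 6.25% → $1.20
Spiral notebook $6.87: general merchandise → 6.25% → $0.43
Garment alterations $23.35: labor services, buyer-exempt → 0% → $0.00
Haircut $30.94: labor services, buyer-exempt → 0% → $0.00
Graphic novel $28.02: books and periodicals, buyer-exempt → 0% → $0.00
Hardcover biography $21.06: books and periodicals, buyer-exempt → 0% → $0.00
Children's picture book $11.12: books and periodicals, buyer-exempt → 0% → $0.00
Total tax = $0.47 + $0.57 + $1.20 + $0.43 = $2.67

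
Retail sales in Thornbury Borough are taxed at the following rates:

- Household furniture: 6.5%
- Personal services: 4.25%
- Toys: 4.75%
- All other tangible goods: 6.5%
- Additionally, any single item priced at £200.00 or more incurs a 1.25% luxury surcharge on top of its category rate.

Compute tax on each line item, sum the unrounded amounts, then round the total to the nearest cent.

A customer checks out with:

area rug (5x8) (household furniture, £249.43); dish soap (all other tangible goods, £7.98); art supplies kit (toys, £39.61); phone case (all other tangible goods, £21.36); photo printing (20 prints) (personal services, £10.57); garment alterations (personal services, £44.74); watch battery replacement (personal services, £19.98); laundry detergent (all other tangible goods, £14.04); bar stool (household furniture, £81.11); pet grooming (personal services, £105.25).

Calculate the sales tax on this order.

£36.98

Area rug (5x8) £249.43: household furniture → 6.5% + 1.25% surcharge = 7.75% → £19.330825
Dish soap £7.98: all other tangible goods → 6.5% → £0.5187
Art supplies kit £39.61: toys → 4.75% → £1.881475
Phone case £21.36: all other tangible goods → 6.5% → £1.3884
Photo printing (20 prints) £10.57: personal services → 4.25% → £0.449225
Garment alterations £44.74: personal services → 4.25% → £1.90145
Watch battery replacement £19.98: personal services → 4.25% → £0.84915
Laundry detergent £14.04: all other tangible goods → 6.5% → £0.9126
Bar stool £81.11: household furniture → 6.5% → £5.27215
Pet grooming £105.25: personal services → 4.25% → £4.473125
Unrounded tax sum = £36.9771 → £36.98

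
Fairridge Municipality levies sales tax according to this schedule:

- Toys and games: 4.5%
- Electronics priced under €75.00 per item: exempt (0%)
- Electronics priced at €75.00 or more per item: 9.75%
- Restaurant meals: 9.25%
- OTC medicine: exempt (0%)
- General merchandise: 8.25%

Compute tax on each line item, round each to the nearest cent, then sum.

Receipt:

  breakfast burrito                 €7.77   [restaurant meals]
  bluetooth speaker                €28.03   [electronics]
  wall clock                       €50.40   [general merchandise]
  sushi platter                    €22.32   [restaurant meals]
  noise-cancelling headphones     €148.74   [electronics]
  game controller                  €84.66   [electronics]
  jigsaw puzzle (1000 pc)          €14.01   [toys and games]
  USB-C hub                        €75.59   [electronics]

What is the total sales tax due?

€37.69

Breakfast burrito €7.77: restaurant meals → 9.25% → €0.72
Bluetooth speaker €28.03: electronics, under €75.00 → 0% → €0.00
Wall clock €50.40: general merchandise → 8.25% → €4.16
Sushi platter €22.32: restaurant meals → 9.25% → €2.06
Noise-cancelling headphones €148.74: electronics, €75.00 or more → 9.75% → €14.50
Game controller €84.66: electronics, €75.00 or more → 9.75% → €8.25
Jigsaw puzzle (1000 pc) €14.01: toys and games → 4.5% → €0.63
USB-C hub €75.59: electronics, €75.00 or more → 9.75% → €7.37
Total tax = €0.72 + €4.16 + €2.06 + €14.50 + €8.25 + €0.63 + €7.37 = €37.69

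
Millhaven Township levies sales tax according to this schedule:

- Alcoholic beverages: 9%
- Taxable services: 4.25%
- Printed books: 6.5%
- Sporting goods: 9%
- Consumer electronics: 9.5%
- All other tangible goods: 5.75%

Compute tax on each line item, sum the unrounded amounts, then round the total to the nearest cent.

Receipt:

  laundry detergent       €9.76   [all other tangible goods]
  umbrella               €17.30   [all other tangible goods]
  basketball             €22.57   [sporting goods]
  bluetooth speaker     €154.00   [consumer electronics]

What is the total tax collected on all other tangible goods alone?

Laundry detergent €9.76: all other tangible goods → 5.75% → €0.5612
Umbrella €17.30: all other tangible goods → 5.75% → €0.99475
Tax on all other tangible goods: unrounded sum = €1.55595 → €1.56

€1.56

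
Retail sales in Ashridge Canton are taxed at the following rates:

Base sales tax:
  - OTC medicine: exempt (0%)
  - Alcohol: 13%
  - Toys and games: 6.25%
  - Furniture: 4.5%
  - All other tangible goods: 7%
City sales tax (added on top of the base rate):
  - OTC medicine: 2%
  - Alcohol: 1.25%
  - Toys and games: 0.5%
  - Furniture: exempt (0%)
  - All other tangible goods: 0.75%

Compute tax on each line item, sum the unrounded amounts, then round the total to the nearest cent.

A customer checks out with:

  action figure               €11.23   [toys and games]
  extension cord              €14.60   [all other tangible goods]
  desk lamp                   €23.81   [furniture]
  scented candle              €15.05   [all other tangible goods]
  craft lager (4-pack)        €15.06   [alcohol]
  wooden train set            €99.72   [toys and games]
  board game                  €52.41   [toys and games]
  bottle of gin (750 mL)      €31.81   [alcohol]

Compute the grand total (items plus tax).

Action figure €11.23: toys and games → 6.25% + 0.5% city = 6.75% → €0.758025
Extension cord €14.60: all other tangible goods → 7% + 0.75% city = 7.75% → €1.1315
Desk lamp €23.81: furniture → 4.5% + 0% city = 4.5% → €1.07145
Scented candle €15.05: all other tangible goods → 7% + 0.75% city = 7.75% → €1.166375
Craft lager (4-pack) €15.06: alcohol → 13% + 1.25% city = 14.25% → €2.14605
Wooden train set €99.72: toys and games → 6.25% + 0.5% city = 6.75% → €6.7311
Board game €52.41: toys and games → 6.25% + 0.5% city = 6.75% → €3.537675
Bottle of gin (750 mL) €31.81: alcohol → 13% + 1.25% city = 14.25% → €4.532925
Subtotal = €263.69; unrounded tax = €21.0751 → €21.08; total due = €284.77

€284.77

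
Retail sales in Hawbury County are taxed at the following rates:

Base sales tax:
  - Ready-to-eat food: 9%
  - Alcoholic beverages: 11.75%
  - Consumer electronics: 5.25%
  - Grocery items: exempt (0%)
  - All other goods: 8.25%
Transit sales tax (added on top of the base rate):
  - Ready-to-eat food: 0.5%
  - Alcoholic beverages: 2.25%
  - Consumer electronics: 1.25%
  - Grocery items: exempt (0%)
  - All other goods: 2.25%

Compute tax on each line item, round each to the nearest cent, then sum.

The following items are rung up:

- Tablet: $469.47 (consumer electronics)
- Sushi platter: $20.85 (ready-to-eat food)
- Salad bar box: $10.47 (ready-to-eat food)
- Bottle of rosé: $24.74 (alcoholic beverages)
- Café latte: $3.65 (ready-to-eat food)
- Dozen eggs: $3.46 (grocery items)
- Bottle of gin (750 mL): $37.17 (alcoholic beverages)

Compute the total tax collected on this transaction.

Tablet $469.47: consumer electronics → 5.25% + 1.25% transit = 6.5% → $30.52
Sushi platter $20.85: ready-to-eat food → 9% + 0.5% transit = 9.5% → $1.98
Salad bar box $10.47: ready-to-eat food → 9% + 0.5% transit = 9.5% → $0.99
Bottle of rosé $24.74: alcoholic beverages → 11.75% + 2.25% transit = 14% → $3.46
Café latte $3.65: ready-to-eat food → 9% + 0.5% transit = 9.5% → $0.35
Dozen eggs $3.46: grocery items → 0% + 0% transit = 0% → $0.00
Bottle of gin (750 mL) $37.17: alcoholic beverages → 11.75% + 2.25% transit = 14% → $5.20
Total tax = $30.52 + $1.98 + $0.99 + $3.46 + $0.35 + $5.20 = $42.50

$42.50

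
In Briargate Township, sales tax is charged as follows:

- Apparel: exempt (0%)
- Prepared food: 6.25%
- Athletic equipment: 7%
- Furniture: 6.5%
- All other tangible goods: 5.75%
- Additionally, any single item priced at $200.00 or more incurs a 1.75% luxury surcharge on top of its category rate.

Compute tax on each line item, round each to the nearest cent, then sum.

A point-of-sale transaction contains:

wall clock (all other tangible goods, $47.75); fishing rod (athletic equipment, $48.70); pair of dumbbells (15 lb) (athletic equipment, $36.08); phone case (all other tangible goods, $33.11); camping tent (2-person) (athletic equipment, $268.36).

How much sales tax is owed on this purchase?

Wall clock $47.75: all other tangible goods → 5.75% → $2.75
Fishing rod $48.70: athletic equipment → 7% → $3.41
Pair of dumbbells (15 lb) $36.08: athletic equipment → 7% → $2.53
Phone case $33.11: all other tangible goods → 5.75% → $1.90
Camping tent (2-person) $268.36: athletic equipment → 7% + 1.75% surcharge = 8.75% → $23.48
Total tax = $2.75 + $3.41 + $2.53 + $1.90 + $23.48 = $34.07

$34.07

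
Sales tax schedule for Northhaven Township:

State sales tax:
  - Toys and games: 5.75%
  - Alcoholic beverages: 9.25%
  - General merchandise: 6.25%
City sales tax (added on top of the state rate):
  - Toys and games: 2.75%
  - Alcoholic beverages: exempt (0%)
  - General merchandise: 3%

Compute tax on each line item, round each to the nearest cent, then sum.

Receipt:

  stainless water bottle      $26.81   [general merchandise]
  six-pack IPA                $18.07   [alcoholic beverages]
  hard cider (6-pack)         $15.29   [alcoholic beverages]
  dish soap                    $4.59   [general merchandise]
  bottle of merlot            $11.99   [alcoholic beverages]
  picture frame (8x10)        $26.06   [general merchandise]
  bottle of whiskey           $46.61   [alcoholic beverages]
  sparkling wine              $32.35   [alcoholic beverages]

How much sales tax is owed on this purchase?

Stainless water bottle $26.81: general merchandise → 6.25% + 3% city = 9.25% → $2.48
Six-pack IPA $18.07: alcoholic beverages → 9.25% + 0% city = 9.25% → $1.67
Hard cider (6-pack) $15.29: alcoholic beverages → 9.25% + 0% city = 9.25% → $1.41
Dish soap $4.59: general merchandise → 6.25% + 3% city = 9.25% → $0.42
Bottle of merlot $11.99: alcoholic beverages → 9.25% + 0% city = 9.25% → $1.11
Picture frame (8x10) $26.06: general merchandise → 6.25% + 3% city = 9.25% → $2.41
Bottle of whiskey $46.61: alcoholic beverages → 9.25% + 0% city = 9.25% → $4.31
Sparkling wine $32.35: alcoholic beverages → 9.25% + 0% city = 9.25% → $2.99
Total tax = $2.48 + $1.67 + $1.41 + $0.42 + $1.11 + $2.41 + $4.31 + $2.99 = $16.80

$16.80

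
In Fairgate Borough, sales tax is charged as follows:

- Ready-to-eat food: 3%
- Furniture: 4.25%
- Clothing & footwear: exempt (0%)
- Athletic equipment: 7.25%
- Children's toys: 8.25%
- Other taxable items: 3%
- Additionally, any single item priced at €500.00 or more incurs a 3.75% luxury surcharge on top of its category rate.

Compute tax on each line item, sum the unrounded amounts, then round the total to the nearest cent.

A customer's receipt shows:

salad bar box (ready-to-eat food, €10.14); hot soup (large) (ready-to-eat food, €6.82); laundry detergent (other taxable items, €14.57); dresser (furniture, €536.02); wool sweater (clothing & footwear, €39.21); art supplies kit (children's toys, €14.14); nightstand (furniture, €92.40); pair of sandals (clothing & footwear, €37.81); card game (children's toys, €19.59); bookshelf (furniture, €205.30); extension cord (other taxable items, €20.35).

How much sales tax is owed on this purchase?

€59.87

Salad bar box €10.14: ready-to-eat food → 3% → €0.3042
Hot soup (large) €6.82: ready-to-eat food → 3% → €0.2046
Laundry detergent €14.57: other taxable items → 3% → €0.4371
Dresser €536.02: furniture → 4.25% + 3.75% surcharge = 8% → €42.8816
Wool sweater €39.21: clothing & footwear → 0% → €0.00
Art supplies kit €14.14: children's toys → 8.25% → €1.16655
Nightstand €92.40: furniture → 4.25% → €3.927
Pair of sandals €37.81: clothing & footwear → 0% → €0.00
Card game €19.59: children's toys → 8.25% → €1.616175
Bookshelf €205.30: furniture → 4.25% → €8.72525
Extension cord €20.35: other taxable items → 3% → €0.6105
Unrounded tax sum = €59.872975 → €59.87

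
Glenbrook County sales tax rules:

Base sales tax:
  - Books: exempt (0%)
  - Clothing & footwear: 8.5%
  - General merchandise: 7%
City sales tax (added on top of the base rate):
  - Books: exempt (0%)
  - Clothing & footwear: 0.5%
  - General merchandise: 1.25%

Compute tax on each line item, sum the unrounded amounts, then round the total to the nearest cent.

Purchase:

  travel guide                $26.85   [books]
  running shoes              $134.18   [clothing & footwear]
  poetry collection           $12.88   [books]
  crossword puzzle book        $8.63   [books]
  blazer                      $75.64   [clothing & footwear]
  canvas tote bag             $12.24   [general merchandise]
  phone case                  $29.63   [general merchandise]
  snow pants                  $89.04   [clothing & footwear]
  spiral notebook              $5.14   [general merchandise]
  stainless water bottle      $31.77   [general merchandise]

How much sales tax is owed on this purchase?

Travel guide $26.85: books → 0% + 0% city = 0% → $0.00
Running shoes $134.18: clothing & footwear → 8.5% + 0.5% city = 9% → $12.0762
Poetry collection $12.88: books → 0% + 0% city = 0% → $0.00
Crossword puzzle book $8.63: books → 0% + 0% city = 0% → $0.00
Blazer $75.64: clothing & footwear → 8.5% + 0.5% city = 9% → $6.8076
Canvas tote bag $12.24: general merchandise → 7% + 1.25% city = 8.25% → $1.0098
Phone case $29.63: general merchandise → 7% + 1.25% city = 8.25% → $2.444475
Snow pants $89.04: clothing & footwear → 8.5% + 0.5% city = 9% → $8.0136
Spiral notebook $5.14: general merchandise → 7% + 1.25% city = 8.25% → $0.42405
Stainless water bottle $31.77: general merchandise → 7% + 1.25% city = 8.25% → $2.621025
Unrounded tax sum = $33.39675 → $33.40

$33.40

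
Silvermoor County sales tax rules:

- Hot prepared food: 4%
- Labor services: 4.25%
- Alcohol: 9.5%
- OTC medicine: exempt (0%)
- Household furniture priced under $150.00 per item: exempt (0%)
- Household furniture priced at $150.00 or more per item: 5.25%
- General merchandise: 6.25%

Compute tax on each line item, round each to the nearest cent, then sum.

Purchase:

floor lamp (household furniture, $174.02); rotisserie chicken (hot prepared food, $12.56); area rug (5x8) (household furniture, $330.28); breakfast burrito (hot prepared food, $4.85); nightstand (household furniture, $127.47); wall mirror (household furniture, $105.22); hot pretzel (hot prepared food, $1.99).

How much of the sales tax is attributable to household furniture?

$26.48

Floor lamp $174.02: household furniture, $150.00 or more → 5.25% → $9.14
Area rug (5x8) $330.28: household furniture, $150.00 or more → 5.25% → $17.34
Nightstand $127.47: household furniture, under $150.00 → 0% → $0.00
Wall mirror $105.22: household furniture, under $150.00 → 0% → $0.00
Tax on household furniture = $9.14 + $17.34 + $0.00 + $0.00 = $26.48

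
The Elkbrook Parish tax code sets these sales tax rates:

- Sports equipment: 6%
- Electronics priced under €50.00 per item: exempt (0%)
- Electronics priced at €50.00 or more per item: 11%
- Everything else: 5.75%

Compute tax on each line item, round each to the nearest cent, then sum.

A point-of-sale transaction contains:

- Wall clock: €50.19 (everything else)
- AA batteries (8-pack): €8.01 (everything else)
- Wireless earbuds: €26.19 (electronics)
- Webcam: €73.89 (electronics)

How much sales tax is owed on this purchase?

€11.48

Wall clock €50.19: everything else → 5.75% → €2.89
AA batteries (8-pack) €8.01: everything else → 5.75% → €0.46
Wireless earbuds €26.19: electronics, under €50.00 → 0% → €0.00
Webcam €73.89: electronics, €50.00 or more → 11% → €8.13
Total tax = €2.89 + €0.46 + €8.13 = €11.48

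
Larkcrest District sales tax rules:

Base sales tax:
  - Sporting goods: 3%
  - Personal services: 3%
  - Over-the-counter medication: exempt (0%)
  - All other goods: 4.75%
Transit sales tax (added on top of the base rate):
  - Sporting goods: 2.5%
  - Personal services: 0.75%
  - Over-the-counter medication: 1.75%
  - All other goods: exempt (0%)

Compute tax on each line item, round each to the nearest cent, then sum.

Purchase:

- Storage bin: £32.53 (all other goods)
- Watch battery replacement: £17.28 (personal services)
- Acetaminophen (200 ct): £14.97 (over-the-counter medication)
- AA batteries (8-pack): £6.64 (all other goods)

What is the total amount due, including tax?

Storage bin £32.53: all other goods → 4.75% + 0% transit = 4.75% → £1.55
Watch battery replacement £17.28: personal services → 3% + 0.75% transit = 3.75% → £0.65
Acetaminophen (200 ct) £14.97: over-the-counter medication → 0% + 1.75% transit = 1.75% → £0.26
AA batteries (8-pack) £6.64: all other goods → 4.75% + 0% transit = 4.75% → £0.32
Subtotal = £71.42; tax = £2.78; total due = £74.20

£74.20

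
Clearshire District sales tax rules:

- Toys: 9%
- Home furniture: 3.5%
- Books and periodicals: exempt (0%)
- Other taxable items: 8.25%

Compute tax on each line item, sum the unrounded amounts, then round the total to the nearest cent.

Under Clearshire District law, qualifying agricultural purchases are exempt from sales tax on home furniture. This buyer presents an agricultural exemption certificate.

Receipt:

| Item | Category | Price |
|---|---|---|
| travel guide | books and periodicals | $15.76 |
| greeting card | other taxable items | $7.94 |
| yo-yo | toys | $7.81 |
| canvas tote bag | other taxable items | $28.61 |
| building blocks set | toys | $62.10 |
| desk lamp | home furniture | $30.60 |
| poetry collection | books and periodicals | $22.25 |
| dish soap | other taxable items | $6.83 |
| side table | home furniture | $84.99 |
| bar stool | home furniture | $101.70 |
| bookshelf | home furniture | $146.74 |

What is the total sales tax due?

Travel guide $15.76: books and periodicals → 0% → $0.00
Greeting card $7.94: other taxable items → 8.25% → $0.65505
Yo-yo $7.81: toys → 9% → $0.7029
Canvas tote bag $28.61: other taxable items → 8.25% → $2.360325
Building blocks set $62.10: toys → 9% → $5.589
Desk lamp $30.60: home furniture, buyer-exempt → 0% → $0.00
Poetry collection $22.25: books and periodicals → 0% → $0.00
Dish soap $6.83: other taxable items → 8.25% → $0.563475
Side table $84.99: home furniture, buyer-exempt → 0% → $0.00
Bar stool $101.70: home furniture, buyer-exempt → 0% → $0.00
Bookshelf $146.74: home furniture, buyer-exempt → 0% → $0.00
Unrounded tax sum = $9.87075 → $9.87

$9.87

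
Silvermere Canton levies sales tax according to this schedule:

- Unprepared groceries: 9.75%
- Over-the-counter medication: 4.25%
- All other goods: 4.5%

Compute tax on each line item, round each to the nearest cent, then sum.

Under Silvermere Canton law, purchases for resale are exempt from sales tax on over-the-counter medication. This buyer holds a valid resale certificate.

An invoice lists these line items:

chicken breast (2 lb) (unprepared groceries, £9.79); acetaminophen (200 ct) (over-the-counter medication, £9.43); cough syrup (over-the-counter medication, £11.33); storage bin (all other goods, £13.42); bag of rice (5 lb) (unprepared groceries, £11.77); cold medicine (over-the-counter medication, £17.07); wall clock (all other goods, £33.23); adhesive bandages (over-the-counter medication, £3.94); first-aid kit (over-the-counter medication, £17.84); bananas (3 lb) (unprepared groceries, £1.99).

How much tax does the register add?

£4.39

Chicken breast (2 lb) £9.79: unprepared groceries → 9.75% → £0.95
Acetaminophen (200 ct) £9.43: over-the-counter medication, buyer-exempt → 0% → £0.00
Cough syrup £11.33: over-the-counter medication, buyer-exempt → 0% → £0.00
Storage bin £13.42: all other goods → 4.5% → £0.60
Bag of rice (5 lb) £11.77: unprepared groceries → 9.75% → £1.15
Cold medicine £17.07: over-the-counter medication, buyer-exempt → 0% → £0.00
Wall clock £33.23: all other goods → 4.5% → £1.50
Adhesive bandages £3.94: over-the-counter medication, buyer-exempt → 0% → £0.00
First-aid kit £17.84: over-the-counter medication, buyer-exempt → 0% → £0.00
Bananas (3 lb) £1.99: unprepared groceries → 9.75% → £0.19
Total tax = £0.95 + £0.60 + £1.15 + £1.50 + £0.19 = £4.39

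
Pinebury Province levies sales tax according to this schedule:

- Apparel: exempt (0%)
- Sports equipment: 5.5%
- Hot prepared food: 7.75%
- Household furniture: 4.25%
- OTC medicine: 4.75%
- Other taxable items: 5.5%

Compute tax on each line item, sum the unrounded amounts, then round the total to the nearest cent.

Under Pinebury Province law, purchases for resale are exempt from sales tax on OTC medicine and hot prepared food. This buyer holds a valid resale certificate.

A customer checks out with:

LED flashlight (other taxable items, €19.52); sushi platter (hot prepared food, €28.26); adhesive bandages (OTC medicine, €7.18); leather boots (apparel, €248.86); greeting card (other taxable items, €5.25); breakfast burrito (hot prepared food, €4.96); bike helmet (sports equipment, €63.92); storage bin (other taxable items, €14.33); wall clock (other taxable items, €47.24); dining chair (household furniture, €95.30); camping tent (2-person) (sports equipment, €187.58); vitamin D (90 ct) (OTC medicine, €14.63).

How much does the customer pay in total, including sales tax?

LED flashlight €19.52: other taxable items → 5.5% → €1.0736
Sushi platter €28.26: hot prepared food, buyer-exempt → 0% → €0.00
Adhesive bandages €7.18: OTC medicine, buyer-exempt → 0% → €0.00
Leather boots €248.86: apparel → 0% → €0.00
Greeting card €5.25: other taxable items → 5.5% → €0.28875
Breakfast burrito €4.96: hot prepared food, buyer-exempt → 0% → €0.00
Bike helmet €63.92: sports equipment → 5.5% → €3.5156
Storage bin €14.33: other taxable items → 5.5% → €0.78815
Wall clock €47.24: other taxable items → 5.5% → €2.5982
Dining chair €95.30: household furniture → 4.25% → €4.05025
Camping tent (2-person) €187.58: sports equipment → 5.5% → €10.3169
Vitamin D (90 ct) €14.63: OTC medicine, buyer-exempt → 0% → €0.00
Subtotal = €737.03; unrounded tax = €22.63145 → €22.63; total due = €759.66

€759.66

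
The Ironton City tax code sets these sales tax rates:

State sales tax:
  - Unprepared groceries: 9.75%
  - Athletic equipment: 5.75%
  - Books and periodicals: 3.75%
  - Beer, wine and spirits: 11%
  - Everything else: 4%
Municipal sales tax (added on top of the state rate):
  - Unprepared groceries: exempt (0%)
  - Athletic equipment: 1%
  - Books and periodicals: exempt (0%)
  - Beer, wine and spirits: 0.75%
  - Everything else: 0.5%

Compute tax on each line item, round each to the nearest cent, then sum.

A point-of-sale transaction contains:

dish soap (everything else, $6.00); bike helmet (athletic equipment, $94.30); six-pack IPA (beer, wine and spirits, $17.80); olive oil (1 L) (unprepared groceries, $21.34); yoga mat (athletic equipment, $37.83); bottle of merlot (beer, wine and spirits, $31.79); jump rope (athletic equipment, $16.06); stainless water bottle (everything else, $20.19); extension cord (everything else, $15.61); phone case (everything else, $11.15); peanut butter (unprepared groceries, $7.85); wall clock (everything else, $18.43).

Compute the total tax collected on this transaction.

Dish soap $6.00: everything else → 4% + 0.5% municipal = 4.5% → $0.27
Bike helmet $94.30: athletic equipment → 5.75% + 1% municipal = 6.75% → $6.37
Six-pack IPA $17.80: beer, wine and spirits → 11% + 0.75% municipal = 11.75% → $2.09
Olive oil (1 L) $21.34: unprepared groceries → 9.75% + 0% municipal = 9.75% → $2.08
Yoga mat $37.83: athletic equipment → 5.75% + 1% municipal = 6.75% → $2.55
Bottle of merlot $31.79: beer, wine and spirits → 11% + 0.75% municipal = 11.75% → $3.74
Jump rope $16.06: athletic equipment → 5.75% + 1% municipal = 6.75% → $1.08
Stainless water bottle $20.19: everything else → 4% + 0.5% municipal = 4.5% → $0.91
Extension cord $15.61: everything else → 4% + 0.5% municipal = 4.5% → $0.70
Phone case $11.15: everything else → 4% + 0.5% municipal = 4.5% → $0.50
Peanut butter $7.85: unprepared groceries → 9.75% + 0% municipal = 9.75% → $0.77
Wall clock $18.43: everything else → 4% + 0.5% municipal = 4.5% → $0.83
Total tax = $0.27 + $6.37 + $2.09 + $2.08 + $2.55 + $3.74 + $1.08 + $0.91 + $0.70 + $0.50 + $0.77 + $0.83 = $21.89

$21.89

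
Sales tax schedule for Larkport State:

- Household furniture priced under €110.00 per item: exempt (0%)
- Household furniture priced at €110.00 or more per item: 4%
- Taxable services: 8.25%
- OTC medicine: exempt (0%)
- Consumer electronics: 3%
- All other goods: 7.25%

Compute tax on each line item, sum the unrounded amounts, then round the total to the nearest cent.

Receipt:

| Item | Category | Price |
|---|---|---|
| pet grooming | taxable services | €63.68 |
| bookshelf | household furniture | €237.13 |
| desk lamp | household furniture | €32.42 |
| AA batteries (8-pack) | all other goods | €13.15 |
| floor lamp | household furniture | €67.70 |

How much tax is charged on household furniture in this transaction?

€9.49

Bookshelf €237.13: household furniture, €110.00 or more → 4% → €9.4852
Desk lamp €32.42: household furniture, under €110.00 → 0% → €0.00
Floor lamp €67.70: household furniture, under €110.00 → 0% → €0.00
Tax on household furniture: unrounded sum = €9.4852 → €9.49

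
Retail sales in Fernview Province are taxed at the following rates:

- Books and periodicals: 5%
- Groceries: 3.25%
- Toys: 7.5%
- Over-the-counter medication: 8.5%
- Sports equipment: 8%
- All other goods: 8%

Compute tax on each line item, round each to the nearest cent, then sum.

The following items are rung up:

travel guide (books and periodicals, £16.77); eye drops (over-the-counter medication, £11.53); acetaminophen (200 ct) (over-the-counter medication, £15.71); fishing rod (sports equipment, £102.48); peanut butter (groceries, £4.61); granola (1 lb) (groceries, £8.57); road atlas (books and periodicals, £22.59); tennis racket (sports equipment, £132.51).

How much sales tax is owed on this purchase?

£23.52

Travel guide £16.77: books and periodicals → 5% → £0.84
Eye drops £11.53: over-the-counter medication → 8.5% → £0.98
Acetaminophen (200 ct) £15.71: over-the-counter medication → 8.5% → £1.34
Fishing rod £102.48: sports equipment → 8% → £8.20
Peanut butter £4.61: groceries → 3.25% → £0.15
Granola (1 lb) £8.57: groceries → 3.25% → £0.28
Road atlas £22.59: books and periodicals → 5% → £1.13
Tennis racket £132.51: sports equipment → 8% → £10.60
Total tax = £0.84 + £0.98 + £1.34 + £8.20 + £0.15 + £0.28 + £1.13 + £10.60 = £23.52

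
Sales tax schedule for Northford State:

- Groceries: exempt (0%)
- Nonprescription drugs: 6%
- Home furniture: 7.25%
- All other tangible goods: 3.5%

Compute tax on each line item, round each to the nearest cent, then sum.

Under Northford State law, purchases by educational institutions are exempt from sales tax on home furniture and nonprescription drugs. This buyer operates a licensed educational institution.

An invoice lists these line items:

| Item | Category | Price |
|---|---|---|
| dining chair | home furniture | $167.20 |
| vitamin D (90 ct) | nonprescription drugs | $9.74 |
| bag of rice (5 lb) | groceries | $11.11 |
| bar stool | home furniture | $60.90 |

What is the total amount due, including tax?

Dining chair $167.20: home furniture, buyer-exempt → 0% → $0.00
Vitamin D (90 ct) $9.74: nonprescription drugs, buyer-exempt → 0% → $0.00
Bag of rice (5 lb) $11.11: groceries → 0% → $0.00
Bar stool $60.90: home furniture, buyer-exempt → 0% → $0.00
Subtotal = $248.95; tax = $0.00; total due = $248.95

$248.95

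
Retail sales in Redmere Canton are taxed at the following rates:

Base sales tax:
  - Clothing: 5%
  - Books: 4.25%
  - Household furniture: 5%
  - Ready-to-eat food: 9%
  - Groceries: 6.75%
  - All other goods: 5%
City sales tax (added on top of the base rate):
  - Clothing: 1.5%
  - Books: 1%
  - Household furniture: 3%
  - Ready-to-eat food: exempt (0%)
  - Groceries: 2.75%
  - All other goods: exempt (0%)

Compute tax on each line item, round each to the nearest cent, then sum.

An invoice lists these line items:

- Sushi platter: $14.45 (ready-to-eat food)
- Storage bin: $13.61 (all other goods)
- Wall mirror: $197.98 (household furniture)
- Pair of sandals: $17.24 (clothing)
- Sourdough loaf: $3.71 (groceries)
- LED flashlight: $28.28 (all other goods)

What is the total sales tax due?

$20.70

Sushi platter $14.45: ready-to-eat food → 9% + 0% city = 9% → $1.30
Storage bin $13.61: all other goods → 5% + 0% city = 5% → $0.68
Wall mirror $197.98: household furniture → 5% + 3% city = 8% → $15.84
Pair of sandals $17.24: clothing → 5% + 1.5% city = 6.5% → $1.12
Sourdough loaf $3.71: groceries → 6.75% + 2.75% city = 9.5% → $0.35
LED flashlight $28.28: all other goods → 5% + 0% city = 5% → $1.41
Total tax = $1.30 + $0.68 + $15.84 + $1.12 + $0.35 + $1.41 = $20.70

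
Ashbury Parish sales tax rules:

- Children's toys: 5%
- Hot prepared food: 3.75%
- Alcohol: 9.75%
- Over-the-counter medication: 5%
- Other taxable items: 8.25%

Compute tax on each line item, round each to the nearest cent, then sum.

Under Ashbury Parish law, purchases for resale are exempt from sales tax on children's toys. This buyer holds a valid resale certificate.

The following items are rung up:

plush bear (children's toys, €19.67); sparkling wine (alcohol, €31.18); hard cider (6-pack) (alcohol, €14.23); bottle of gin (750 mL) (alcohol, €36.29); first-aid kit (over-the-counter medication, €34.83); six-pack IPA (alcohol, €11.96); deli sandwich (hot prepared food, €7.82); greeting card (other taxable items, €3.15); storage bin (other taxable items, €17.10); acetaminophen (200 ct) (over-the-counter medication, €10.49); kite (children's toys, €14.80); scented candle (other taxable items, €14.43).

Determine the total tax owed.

€14.55

Plush bear €19.67: children's toys, buyer-exempt → 0% → €0.00
Sparkling wine €31.18: alcohol → 9.75% → €3.04
Hard cider (6-pack) €14.23: alcohol → 9.75% → €1.39
Bottle of gin (750 mL) €36.29: alcohol → 9.75% → €3.54
First-aid kit €34.83: over-the-counter medication → 5% → €1.74
Six-pack IPA €11.96: alcohol → 9.75% → €1.17
Deli sandwich €7.82: hot prepared food → 3.75% → €0.29
Greeting card €3.15: other taxable items → 8.25% → €0.26
Storage bin €17.10: other taxable items → 8.25% → €1.41
Acetaminophen (200 ct) €10.49: over-the-counter medication → 5% → €0.52
Kite €14.80: children's toys, buyer-exempt → 0% → €0.00
Scented candle €14.43: other taxable items → 8.25% → €1.19
Total tax = €3.04 + €1.39 + €3.54 + €1.74 + €1.17 + €0.29 + €0.26 + €1.41 + €0.52 + €1.19 = €14.55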